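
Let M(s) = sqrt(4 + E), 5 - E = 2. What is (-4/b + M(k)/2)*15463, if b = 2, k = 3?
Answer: -30926 + 15463*sqrt(7)/2 ≈ -10470.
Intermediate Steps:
E = 3 (E = 5 - 1*2 = 5 - 2 = 3)
M(s) = sqrt(7) (M(s) = sqrt(4 + 3) = sqrt(7))
(-4/b + M(k)/2)*15463 = (-4/2 + sqrt(7)/2)*15463 = (-4*1/2 + sqrt(7)*(1/2))*15463 = (-2 + sqrt(7)/2)*15463 = -30926 + 15463*sqrt(7)/2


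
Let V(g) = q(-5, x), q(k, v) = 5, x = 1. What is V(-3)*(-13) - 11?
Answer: -76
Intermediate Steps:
V(g) = 5
V(-3)*(-13) - 11 = 5*(-13) - 11 = -65 - 11 = -76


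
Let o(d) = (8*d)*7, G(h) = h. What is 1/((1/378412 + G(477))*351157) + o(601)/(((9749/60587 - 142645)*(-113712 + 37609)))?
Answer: 9249835628774044458584/2977788615288395235118401225 ≈ 3.1063e-6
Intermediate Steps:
o(d) = 56*d
1/((1/378412 + G(477))*351157) + o(601)/(((9749/60587 - 142645)*(-113712 + 37609))) = 1/((1/378412 + 477)*351157) + (56*601)/(((9749/60587 - 142645)*(-113712 + 37609))) = (1/351157)/(1/378412 + 477) + 33656/(((9749*(1/60587) - 142645)*(-76103))) = (1/351157)/(180502525/378412) + 33656/(((9749/60587 - 142645)*(-76103))) = (378412/180502525)*(1/351157) + 33656/((-8642422866/60587*(-76103))) = 378412/63384725171425 + 33656/(657714307371198/60587) = 378412/63384725171425 + 33656*(60587/657714307371198) = 378412/63384725171425 + 145651148/46979593383657 = 9249835628774044458584/2977788615288395235118401225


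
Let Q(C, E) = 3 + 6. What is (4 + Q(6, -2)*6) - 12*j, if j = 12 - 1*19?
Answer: 142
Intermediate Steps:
Q(C, E) = 9
j = -7 (j = 12 - 19 = -7)
(4 + Q(6, -2)*6) - 12*j = (4 + 9*6) - 12*(-7) = (4 + 54) + 84 = 58 + 84 = 142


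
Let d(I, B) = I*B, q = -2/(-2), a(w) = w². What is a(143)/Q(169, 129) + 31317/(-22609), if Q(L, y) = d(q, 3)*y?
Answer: 450211762/8749683 ≈ 51.455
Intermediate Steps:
q = 1 (q = -2*(-½) = 1)
d(I, B) = B*I
Q(L, y) = 3*y (Q(L, y) = (3*1)*y = 3*y)
a(143)/Q(169, 129) + 31317/(-22609) = 143²/((3*129)) + 31317/(-22609) = 20449/387 + 31317*(-1/22609) = 20449*(1/387) - 31317/22609 = 20449/387 - 31317/22609 = 450211762/8749683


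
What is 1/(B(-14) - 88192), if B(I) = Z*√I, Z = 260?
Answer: -212/18698979 - 5*I*√14/149591832 ≈ -1.1338e-5 - 1.2506e-7*I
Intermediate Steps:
B(I) = 260*√I
1/(B(-14) - 88192) = 1/(260*√(-14) - 88192) = 1/(260*(I*√14) - 88192) = 1/(260*I*√14 - 88192) = 1/(-88192 + 260*I*√14)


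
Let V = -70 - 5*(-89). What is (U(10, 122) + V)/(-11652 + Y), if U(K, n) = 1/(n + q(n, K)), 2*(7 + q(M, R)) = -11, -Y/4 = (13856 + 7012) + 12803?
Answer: -4831/1885152 ≈ -0.0025627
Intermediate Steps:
Y = -134684 (Y = -4*((13856 + 7012) + 12803) = -4*(20868 + 12803) = -4*33671 = -134684)
q(M, R) = -25/2 (q(M, R) = -7 + (1/2)*(-11) = -7 - 11/2 = -25/2)
U(K, n) = 1/(-25/2 + n) (U(K, n) = 1/(n - 25/2) = 1/(-25/2 + n))
V = 375 (V = -70 + 445 = 375)
(U(10, 122) + V)/(-11652 + Y) = (2/(-25 + 2*122) + 375)/(-11652 - 134684) = (2/(-25 + 244) + 375)/(-146336) = (2/219 + 375)*(-1/146336) = (82127/219)*(-1/146336) = -4831/1885152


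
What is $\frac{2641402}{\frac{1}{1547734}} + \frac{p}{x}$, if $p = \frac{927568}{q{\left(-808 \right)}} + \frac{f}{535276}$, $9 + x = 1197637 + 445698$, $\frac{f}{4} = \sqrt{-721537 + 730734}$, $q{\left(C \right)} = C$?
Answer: $\frac{339270368179502852511}{82987963} + \frac{\sqrt{9197}}{219908241994} \approx 4.0882 \cdot 10^{12}$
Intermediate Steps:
$f = 4 \sqrt{9197}$ ($f = 4 \sqrt{-721537 + 730734} = 4 \sqrt{9197} \approx 383.6$)
$x = 1643326$ ($x = -9 + \left(1197637 + 445698\right) = -9 + 1643335 = 1643326$)
$p = - \frac{115946}{101} + \frac{\sqrt{9197}}{133819}$ ($p = \frac{927568}{-808} + \frac{4 \sqrt{9197}}{535276} = 927568 \left(- \frac{1}{808}\right) + 4 \sqrt{9197} \cdot \frac{1}{535276} = - \frac{115946}{101} + \frac{\sqrt{9197}}{133819} \approx -1148.0$)
$\frac{2641402}{\frac{1}{1547734}} + \frac{p}{x} = \frac{2641402}{\frac{1}{1547734}} + \frac{- \frac{115946}{101} + \frac{\sqrt{9197}}{133819}}{1643326} = 2641402 \frac{1}{\frac{1}{1547734}} + \left(- \frac{115946}{101} + \frac{\sqrt{9197}}{133819}\right) \frac{1}{1643326} = 2641402 \cdot 1547734 - \left(\frac{57973}{82987963} - \frac{\sqrt{9197}}{219908241994}\right) = 4088187683068 - \left(\frac{57973}{82987963} - \frac{\sqrt{9197}}{219908241994}\right) = \frac{339270368179502852511}{82987963} + \frac{\sqrt{9197}}{219908241994}$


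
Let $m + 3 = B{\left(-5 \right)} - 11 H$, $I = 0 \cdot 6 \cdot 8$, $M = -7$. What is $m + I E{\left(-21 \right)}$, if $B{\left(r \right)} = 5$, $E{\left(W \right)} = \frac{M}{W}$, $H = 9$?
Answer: $-97$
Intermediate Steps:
$E{\left(W \right)} = - \frac{7}{W}$
$I = 0$ ($I = 0 \cdot 8 = 0$)
$m = -97$ ($m = -3 + \left(5 - 99\right) = -3 - 94 = -97$)
$m + I E{\left(-21 \right)} = -97 + 0 \left(- \frac{7}{-21}\right) = -97 + 0 \left(\left(-7\right) \left(- \frac{1}{21}\right)\right) = -97 + 0 \cdot \frac{1}{3} = -97 + 0 = -97$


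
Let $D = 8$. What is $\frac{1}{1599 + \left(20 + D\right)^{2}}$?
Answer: $\frac{1}{2383} \approx 0.00041964$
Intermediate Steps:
$\frac{1}{1599 + \left(20 + D\right)^{2}} = \frac{1}{1599 + \left(20 + 8\right)^{2}} = \frac{1}{1599 + 28^{2}} = \frac{1}{1599 + 784} = \frac{1}{2383}$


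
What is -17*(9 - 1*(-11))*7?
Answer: -2380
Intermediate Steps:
-17*(9 - 1*(-11))*7 = -17*(9 + 11)*7 = -17*20*7 = -340*7 = -2380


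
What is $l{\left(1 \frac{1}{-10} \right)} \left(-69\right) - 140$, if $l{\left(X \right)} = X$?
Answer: $- \frac{1331}{10} \approx -133.1$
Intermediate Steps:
$l{\left(1 \frac{1}{-10} \right)} \left(-69\right) - 140 = 1 \frac{1}{-10} \left(-69\right) - 140 = 1 \left(- \frac{1}{10}\right) \left(-69\right) - 140 = \left(- \frac{1}{10}\right) \left(-69\right) - 140 = \frac{69}{10} - 140 = - \frac{1331}{10}$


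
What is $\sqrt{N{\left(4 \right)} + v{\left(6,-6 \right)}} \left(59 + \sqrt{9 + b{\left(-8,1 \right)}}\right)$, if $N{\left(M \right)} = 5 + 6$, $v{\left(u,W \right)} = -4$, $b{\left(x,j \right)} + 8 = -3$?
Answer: $\sqrt{7} \left(59 + i \sqrt{2}\right) \approx 156.1 + 3.7417 i$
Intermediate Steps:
$b{\left(x,j \right)} = -11$ ($b{\left(x,j \right)} = -8 - 3 = -11$)
$N{\left(M \right)} = 11$
$\sqrt{N{\left(4 \right)} + v{\left(6,-6 \right)}} \left(59 + \sqrt{9 + b{\left(-8,1 \right)}}\right) = \sqrt{11 - 4} \left(59 + \sqrt{9 - 11}\right) = \sqrt{7} \left(59 + \sqrt{-2}\right) = \sqrt{7} \left(59 + i \sqrt{2}\right)$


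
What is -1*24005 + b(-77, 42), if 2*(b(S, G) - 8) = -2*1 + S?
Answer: -48073/2 ≈ -24037.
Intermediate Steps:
b(S, G) = 7 + S/2 (b(S, G) = 8 + (-2*1 + S)/2 = 8 + (-2 + S)/2 = 8 + (-1 + S/2) = 7 + S/2)
-1*24005 + b(-77, 42) = -1*24005 + (7 + (½)*(-77)) = -24005 + (7 - 77/2) = -24005 - 63/2 = -48073/2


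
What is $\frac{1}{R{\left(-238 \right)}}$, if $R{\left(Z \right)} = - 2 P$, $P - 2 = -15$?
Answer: $\frac{1}{26} \approx 0.038462$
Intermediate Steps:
$P = -13$ ($P = 2 - 15 = -13$)
$R{\left(Z \right)} = 26$ ($R{\left(Z \right)} = \left(-2\right) \left(-13\right) = 26$)
$\frac{1}{R{\left(-238 \right)}} = \frac{1}{26}$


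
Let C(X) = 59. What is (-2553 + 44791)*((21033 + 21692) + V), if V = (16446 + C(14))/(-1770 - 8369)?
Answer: 18296330340260/10139 ≈ 1.8046e+9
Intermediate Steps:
V = -16505/10139 (V = (16446 + 59)/(-1770 - 8369) = 16505/(-10139) = 16505*(-1/10139) = -16505/10139 ≈ -1.6279)
(-2553 + 44791)*((21033 + 21692) + V) = (-2553 + 44791)*((21033 + 21692) - 16505/10139) = 42238*(42725 - 16505/10139) = 42238*(433172270/10139) = 18296330340260/10139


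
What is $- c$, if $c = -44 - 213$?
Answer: $257$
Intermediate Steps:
$c = -257$ ($c = -44 - 213 = -257$)
$- c = \left(-1\right) \left(-257\right) = 257$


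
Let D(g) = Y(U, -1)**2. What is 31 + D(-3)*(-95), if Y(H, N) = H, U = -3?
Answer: -824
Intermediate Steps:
D(g) = 9 (D(g) = (-3)**2 = 9)
31 + D(-3)*(-95) = 31 + 9*(-95) = 31 - 855 = -824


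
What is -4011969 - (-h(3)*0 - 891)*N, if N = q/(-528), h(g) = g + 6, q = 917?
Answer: -64216263/16 ≈ -4.0135e+6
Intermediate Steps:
h(g) = 6 + g
N = -917/528 (N = 917/(-528) = 917*(-1/528) = -917/528 ≈ -1.7367)
-4011969 - (-h(3)*0 - 891)*N = -4011969 - (-(6 + 3)*0 - 891)*(-917)/528 = -4011969 - (-1*9*0 - 891)*(-917)/528 = -4011969 - (-9*0 - 891)*(-917)/528 = -4011969 - (0 - 891)*(-917)/528 = -4011969 - (-891)*(-917)/528 = -4011969 - 1*24759/16 = -4011969 - 24759/16 = -64216263/16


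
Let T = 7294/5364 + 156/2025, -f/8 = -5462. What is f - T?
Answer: 8789161379/201150 ≈ 43695.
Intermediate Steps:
f = 43696 (f = -8*(-5462) = 43696)
T = 289021/201150 (T = 7294*(1/5364) + 156*(1/2025) = 3647/2682 + 52/675 = 289021/201150 ≈ 1.4368)
f - T = 43696 - 1*289021/201150 = 43696 - 289021/201150 = 8789161379/201150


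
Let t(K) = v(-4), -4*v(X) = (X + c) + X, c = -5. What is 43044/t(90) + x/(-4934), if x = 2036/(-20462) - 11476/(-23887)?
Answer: 7985058513176253/602904941899 ≈ 13244.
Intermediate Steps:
v(X) = 5/4 - X/2 (v(X) = -((X - 5) + X)/4 = -((-5 + X) + X)/4 = -(-5 + 2*X)/4 = 5/4 - X/2)
t(K) = 13/4 (t(K) = 5/4 - ½*(-4) = 5/4 + 2 = 13/4)
x = 93093990/244387897 (x = 2036*(-1/20462) - 11476*(-1/23887) = -1018/10231 + 11476/23887 = 93093990/244387897 ≈ 0.38093)
43044/t(90) + x/(-4934) = 43044/(13/4) + (93093990/244387897)/(-4934) = 43044*(4/13) + (93093990/244387897)*(-1/4934) = 172176/13 - 46546995/602904941899 = 7985058513176253/602904941899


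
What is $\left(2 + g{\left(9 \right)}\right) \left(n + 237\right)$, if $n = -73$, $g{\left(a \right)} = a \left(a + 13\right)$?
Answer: $32800$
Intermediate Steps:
$g{\left(a \right)} = a \left(13 + a\right)$
$\left(2 + g{\left(9 \right)}\right) \left(n + 237\right) = \left(2 + 9 \left(13 + 9\right)\right) \left(-73 + 237\right) = \left(2 + 9 \cdot 22\right) 164 = \left(2 + 198\right) 164 = 200 \cdot 164 = 32800$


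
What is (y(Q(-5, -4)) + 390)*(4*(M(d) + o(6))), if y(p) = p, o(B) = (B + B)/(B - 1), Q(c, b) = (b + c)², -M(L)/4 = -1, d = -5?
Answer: 60288/5 ≈ 12058.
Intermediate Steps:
M(L) = 4 (M(L) = -4*(-1) = 4)
o(B) = 2*B/(-1 + B) (o(B) = (2*B)/(-1 + B) = 2*B/(-1 + B))
(y(Q(-5, -4)) + 390)*(4*(M(d) + o(6))) = ((-4 - 5)² + 390)*(4*(4 + 2*6/(-1 + 6))) = ((-9)² + 390)*(4*(4 + 2*6/5)) = (81 + 390)*(4*(4 + 2*6*(⅕))) = 471*(4*(4 + 12/5)) = 471*(4*(32/5)) = 471*(128/5) = 60288/5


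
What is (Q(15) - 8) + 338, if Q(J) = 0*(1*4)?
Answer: 330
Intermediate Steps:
Q(J) = 0 (Q(J) = 0*4 = 0)
(Q(15) - 8) + 338 = (0 - 8) + 338 = -8 + 338 = 330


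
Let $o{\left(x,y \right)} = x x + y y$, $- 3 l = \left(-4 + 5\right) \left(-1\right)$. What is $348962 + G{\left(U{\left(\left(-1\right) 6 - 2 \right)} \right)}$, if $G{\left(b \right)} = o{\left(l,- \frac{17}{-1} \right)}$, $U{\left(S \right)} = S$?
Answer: $\frac{3143260}{9} \approx 3.4925 \cdot 10^{5}$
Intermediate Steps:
$l = \frac{1}{3}$ ($l = - \frac{\left(-4 + 5\right) \left(-1\right)}{3} = - \frac{1 \left(-1\right)}{3} = \left(- \frac{1}{3}\right) \left(-1\right) = \frac{1}{3} \approx 0.33333$)
$o{\left(x,y \right)} = x^{2} + y^{2}$
$G{\left(b \right)} = \frac{2602}{9}$ ($G{\left(b \right)} = \left(\frac{1}{3}\right)^{2} + \left(- \frac{17}{-1}\right)^{2} = \frac{1}{9} + \left(\left(-17\right) \left(-1\right)\right)^{2} = \frac{1}{9} + 17^{2} = \frac{1}{9} + 289 = \frac{2602}{9}$)
$348962 + G{\left(U{\left(\left(-1\right) 6 - 2 \right)} \right)} = 348962 + \frac{2602}{9} = \frac{3143260}{9}$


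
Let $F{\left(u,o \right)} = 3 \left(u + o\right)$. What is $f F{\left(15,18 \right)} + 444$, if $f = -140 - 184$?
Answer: $-31632$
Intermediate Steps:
$F{\left(u,o \right)} = 3 o + 3 u$ ($F{\left(u,o \right)} = 3 \left(o + u\right) = 3 o + 3 u$)
$f = -324$ ($f = -140 - 184 = -324$)
$f F{\left(15,18 \right)} + 444 = - 324 \left(3 \cdot 18 + 3 \cdot 15\right) + 444 = - 324 \left(54 + 45\right) + 444 = \left(-324\right) 99 + 444 = -32076 + 444 = -31632$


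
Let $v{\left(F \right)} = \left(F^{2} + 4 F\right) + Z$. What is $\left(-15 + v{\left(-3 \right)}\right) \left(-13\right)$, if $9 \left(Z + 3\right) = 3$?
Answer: $\frac{806}{3} \approx 268.67$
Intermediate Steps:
$Z = - \frac{8}{3}$ ($Z = -3 + \frac{1}{9} \cdot 3 = -3 + \frac{1}{3} = - \frac{8}{3} \approx -2.6667$)
$v{\left(F \right)} = - \frac{8}{3} + F^{2} + 4 F$ ($v{\left(F \right)} = \left(F^{2} + 4 F\right) - \frac{8}{3} = - \frac{8}{3} + F^{2} + 4 F$)
$\left(-15 + v{\left(-3 \right)}\right) \left(-13\right) = \left(-15 + \left(- \frac{8}{3} + \left(-3\right)^{2} + 4 \left(-3\right)\right)\right) \left(-13\right) = \left(-15 - \frac{17}{3}\right) \left(-13\right) = \left(- \frac{62}{3}\right) \left(-13\right) = \frac{806}{3}$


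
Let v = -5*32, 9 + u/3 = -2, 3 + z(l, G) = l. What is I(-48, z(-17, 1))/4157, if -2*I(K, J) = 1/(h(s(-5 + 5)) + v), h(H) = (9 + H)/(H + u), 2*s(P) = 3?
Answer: 3/3999034 ≈ 7.5018e-7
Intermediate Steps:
z(l, G) = -3 + l
s(P) = 3/2 (s(P) = (1/2)*3 = 3/2)
u = -33 (u = -27 + 3*(-2) = -27 - 6 = -33)
v = -160
h(H) = (9 + H)/(-33 + H) (h(H) = (9 + H)/(H - 33) = (9 + H)/(-33 + H))
I(K, J) = 3/962 (I(K, J) = -1/(2*((9 + 3/2)/(-33 + 3/2) - 160)) = -1/(2*((21/2)/(-63/2) - 160)) = -1/(2*(-2/63*21/2 - 160)) = -1/(2*(-1/3 - 160)) = -1/(2*(-481/3)) = -1/2*(-3/481) = 3/962)
I(-48, z(-17, 1))/4157 = (3/962)/4157 = (3/962)*(1/4157) = 3/3999034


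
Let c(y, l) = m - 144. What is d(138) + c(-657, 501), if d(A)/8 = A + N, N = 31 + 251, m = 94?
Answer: 3310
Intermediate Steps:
N = 282
c(y, l) = -50 (c(y, l) = 94 - 144 = -50)
d(A) = 2256 + 8*A (d(A) = 8*(A + 282) = 8*(282 + A) = 2256 + 8*A)
d(138) + c(-657, 501) = (2256 + 8*138) - 50 = (2256 + 1104) - 50 = 3360 - 50 = 3310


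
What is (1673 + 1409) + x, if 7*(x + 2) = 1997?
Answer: 23557/7 ≈ 3365.3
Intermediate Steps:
x = 1983/7 (x = -2 + (1/7)*1997 = -2 + 1997/7 = 1983/7 ≈ 283.29)
(1673 + 1409) + x = (1673 + 1409) + 1983/7 = 3082 + 1983/7 = 23557/7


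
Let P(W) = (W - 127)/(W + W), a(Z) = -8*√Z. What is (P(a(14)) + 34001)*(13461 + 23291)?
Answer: 1249623128 + 291719*√14/14 ≈ 1.2497e+9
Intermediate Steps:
P(W) = (-127 + W)/(2*W) (P(W) = (-127 + W)/((2*W)) = (-127 + W)*(1/(2*W)) = (-127 + W)/(2*W))
(P(a(14)) + 34001)*(13461 + 23291) = ((-127 - 8*√14)/(2*((-8*√14))) + 34001)*(13461 + 23291) = ((-√14/112)*(-127 - 8*√14)/2 + 34001)*36752 = (-√14*(-127 - 8*√14)/224 + 34001)*36752 = (34001 - √14*(-127 - 8*√14)/224)*36752 = 1249604752 - 2297*√14*(-127 - 8*√14)/14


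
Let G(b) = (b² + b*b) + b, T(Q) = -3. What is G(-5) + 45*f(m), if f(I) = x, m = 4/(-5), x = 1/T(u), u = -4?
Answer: 30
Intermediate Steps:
x = -⅓ (x = 1/(-3) = -⅓ ≈ -0.33333)
m = -⅘ (m = 4*(-⅕) = -⅘ ≈ -0.80000)
f(I) = -⅓
G(b) = b + 2*b² (G(b) = (b² + b²) + b = 2*b² + b = b + 2*b²)
G(-5) + 45*f(m) = -5*(1 + 2*(-5)) + 45*(-⅓) = -5*(1 - 10) - 15 = -5*(-9) - 15 = 45 - 15 = 30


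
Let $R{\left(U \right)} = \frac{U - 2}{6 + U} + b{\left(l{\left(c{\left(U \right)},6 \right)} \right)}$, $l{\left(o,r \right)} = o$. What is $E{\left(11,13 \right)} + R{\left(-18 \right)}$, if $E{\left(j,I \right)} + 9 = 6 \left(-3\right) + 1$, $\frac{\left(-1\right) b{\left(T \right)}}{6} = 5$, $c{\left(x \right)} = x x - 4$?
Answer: $- \frac{163}{3} \approx -54.333$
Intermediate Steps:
$c{\left(x \right)} = -4 + x^{2}$ ($c{\left(x \right)} = x^{2} - 4 = -4 + x^{2}$)
$b{\left(T \right)} = -30$ ($b{\left(T \right)} = \left(-6\right) 5 = -30$)
$E{\left(j,I \right)} = -26$ ($E{\left(j,I \right)} = -9 + \left(6 \left(-3\right) + 1\right) = -9 + \left(-18 + 1\right) = -9 - 17 = -26$)
$R{\left(U \right)} = -30 + \frac{-2 + U}{6 + U}$ ($R{\left(U \right)} = \frac{U - 2}{6 + U} - 30 = \frac{-2 + U}{6 + U} - 30 = -30 + \frac{-2 + U}{6 + U}$)
$E{\left(11,13 \right)} + R{\left(-18 \right)} = -26 + \frac{-182 - -522}{6 - 18} = -26 + \frac{-182 + 522}{-12} = -26 - \frac{85}{3} = - \frac{163}{3}$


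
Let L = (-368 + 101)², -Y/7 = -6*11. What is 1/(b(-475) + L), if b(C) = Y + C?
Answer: 1/71276 ≈ 1.4030e-5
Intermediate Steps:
Y = 462 (Y = -(-42)*11 = -7*(-66) = 462)
b(C) = 462 + C
L = 71289 (L = (-267)² = 71289)
1/(b(-475) + L) = 1/((462 - 475) + 71289) = 1/(-13 + 71289) = 1/71276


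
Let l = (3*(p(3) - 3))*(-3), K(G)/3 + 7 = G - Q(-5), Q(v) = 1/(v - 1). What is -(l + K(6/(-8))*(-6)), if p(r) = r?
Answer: -273/2 ≈ -136.50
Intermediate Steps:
Q(v) = 1/(-1 + v)
K(G) = -41/2 + 3*G (K(G) = -21 + 3*(G - 1/(-1 - 5)) = -21 + 3*(G - 1/(-6)) = -21 + 3*(G - 1*(-⅙)) = -21 + 3*(G + ⅙) = -21 + 3*(⅙ + G) = -21 + (½ + 3*G) = -41/2 + 3*G)
l = 0 (l = (3*(3 - 3))*(-3) = (3*0)*(-3) = 0*(-3) = 0)
-(l + K(6/(-8))*(-6)) = -(0 + (-41/2 + 3*(6/(-8)))*(-6)) = -(0 + (-41/2 + 3*(6*(-⅛)))*(-6)) = -(0 + (-41/2 + 3*(-¾))*(-6)) = -(0 + (-41/2 - 9/4)*(-6)) = -(0 - 91/4*(-6)) = -(0 + 273/2) = -1*273/2 = -273/2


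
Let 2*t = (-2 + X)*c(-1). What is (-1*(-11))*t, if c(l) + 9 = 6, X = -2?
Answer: 66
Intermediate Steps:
c(l) = -3 (c(l) = -9 + 6 = -3)
t = 6 (t = ((-2 - 2)*(-3))/2 = (-4*(-3))/2 = (½)*12 = 6)
(-1*(-11))*t = -1*(-11)*6 = 11*6 = 66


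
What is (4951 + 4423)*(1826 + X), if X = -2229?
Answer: -3777722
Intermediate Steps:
(4951 + 4423)*(1826 + X) = (4951 + 4423)*(1826 - 2229) = 9374*(-403) = -3777722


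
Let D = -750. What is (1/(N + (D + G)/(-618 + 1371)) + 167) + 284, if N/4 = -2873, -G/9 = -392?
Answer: 1300488015/2883566 ≈ 451.00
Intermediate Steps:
G = 3528 (G = -9*(-392) = 3528)
N = -11492 (N = 4*(-2873) = -11492)
(1/(N + (D + G)/(-618 + 1371)) + 167) + 284 = (1/(-11492 + (-750 + 3528)/(-618 + 1371)) + 167) + 284 = (1/(-11492 + 2778/753) + 167) + 284 = (1/(-11492 + 2778*(1/753)) + 167) + 284 = (1/(-11492 + 926/251) + 167) + 284 = (1/(-2883566/251) + 167) + 284 = (-251/2883566 + 167) + 284 = 481555271/2883566 + 284 = 1300488015/2883566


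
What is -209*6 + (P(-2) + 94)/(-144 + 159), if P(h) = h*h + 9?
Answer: -18703/15 ≈ -1246.9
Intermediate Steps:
P(h) = 9 + h**2 (P(h) = h**2 + 9 = 9 + h**2)
-209*6 + (P(-2) + 94)/(-144 + 159) = -209*6 + ((9 + (-2)**2) + 94)/(-144 + 159) = -1254 + ((9 + 4) + 94)/15 = -1254 + (13 + 94)*(1/15) = -1254 + 107*(1/15) = -1254 + 107/15 = -18703/15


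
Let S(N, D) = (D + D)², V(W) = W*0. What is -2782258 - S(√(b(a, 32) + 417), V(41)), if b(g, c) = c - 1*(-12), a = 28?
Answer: -2782258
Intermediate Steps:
b(g, c) = 12 + c (b(g, c) = c + 12 = 12 + c)
V(W) = 0
S(N, D) = 4*D² (S(N, D) = (2*D)² = 4*D²)
-2782258 - S(√(b(a, 32) + 417), V(41)) = -2782258 - 4*0² = -2782258 - 4*0 = -2782258 - 1*0 = -2782258 + 0 = -2782258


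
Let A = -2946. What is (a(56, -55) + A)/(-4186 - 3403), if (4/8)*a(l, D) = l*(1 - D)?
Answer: -3326/7589 ≈ -0.43827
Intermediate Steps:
a(l, D) = 2*l*(1 - D) (a(l, D) = 2*(l*(1 - D)) = 2*l*(1 - D))
(a(56, -55) + A)/(-4186 - 3403) = (2*56*(1 - 1*(-55)) - 2946)/(-4186 - 3403) = (2*56*(1 + 55) - 2946)/(-7589) = (2*56*56 - 2946)*(-1/7589) = (6272 - 2946)*(-1/7589) = 3326*(-1/7589) = -3326/7589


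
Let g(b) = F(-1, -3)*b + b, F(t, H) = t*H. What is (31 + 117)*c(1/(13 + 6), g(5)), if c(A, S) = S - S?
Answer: 0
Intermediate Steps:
F(t, H) = H*t
g(b) = 4*b (g(b) = (-3*(-1))*b + b = 3*b + b = 4*b)
c(A, S) = 0
(31 + 117)*c(1/(13 + 6), g(5)) = (31 + 117)*0 = 148*0 = 0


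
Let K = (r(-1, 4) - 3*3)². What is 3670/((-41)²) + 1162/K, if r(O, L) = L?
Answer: 2045072/42025 ≈ 48.663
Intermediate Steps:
K = 25 (K = (4 - 3*3)² = (4 - 9)² = (-5)² = 25)
3670/((-41)²) + 1162/K = 3670/((-41)²) + 1162/25 = 3670/1681 + 1162*(1/25) = 3670*(1/1681) + 1162/25 = 3670/1681 + 1162/25 = 2045072/42025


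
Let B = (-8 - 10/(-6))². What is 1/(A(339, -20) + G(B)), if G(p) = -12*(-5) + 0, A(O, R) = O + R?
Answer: 1/379 ≈ 0.0026385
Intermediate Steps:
B = 361/9 (B = (-8 - 10*(-⅙))² = (-8 + 5/3)² = (-19/3)² = 361/9 ≈ 40.111)
G(p) = 60 (G(p) = 60 + 0 = 60)
1/(A(339, -20) + G(B)) = 1/((339 - 20) + 60) = 1/(319 + 60) = 1/379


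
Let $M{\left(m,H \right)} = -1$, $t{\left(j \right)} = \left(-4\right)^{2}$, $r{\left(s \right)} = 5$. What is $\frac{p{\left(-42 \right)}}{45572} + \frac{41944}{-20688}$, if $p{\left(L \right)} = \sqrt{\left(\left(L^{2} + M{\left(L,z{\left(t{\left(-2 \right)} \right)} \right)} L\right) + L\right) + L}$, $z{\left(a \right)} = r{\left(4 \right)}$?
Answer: $- \frac{5243}{2586} + \frac{\sqrt{1722}}{45572} \approx -2.0265$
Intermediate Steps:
$t{\left(j \right)} = 16$
$z{\left(a \right)} = 5$
$p{\left(L \right)} = \sqrt{L + L^{2}}$ ($p{\left(L \right)} = \sqrt{\left(\left(L^{2} - L\right) + L\right) + L} = \sqrt{L^{2} + L} = \sqrt{L + L^{2}}$)
$\frac{p{\left(-42 \right)}}{45572} + \frac{41944}{-20688} = \frac{\sqrt{- 42 \left(1 - 42\right)}}{45572} + \frac{41944}{-20688} = \sqrt{\left(-42\right) \left(-41\right)} \frac{1}{45572} + 41944 \left(- \frac{1}{20688}\right) = \sqrt{1722} \cdot \frac{1}{45572} - \frac{5243}{2586} = \frac{\sqrt{1722}}{45572} - \frac{5243}{2586} = - \frac{5243}{2586} + \frac{\sqrt{1722}}{45572}$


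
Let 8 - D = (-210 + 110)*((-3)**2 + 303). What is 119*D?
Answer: 3713752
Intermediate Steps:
D = 31208 (D = 8 - (-210 + 110)*((-3)**2 + 303) = 8 - (-100)*(9 + 303) = 8 - (-100)*312 = 8 - 1*(-31200) = 8 + 31200 = 31208)
119*D = 119*31208 = 3713752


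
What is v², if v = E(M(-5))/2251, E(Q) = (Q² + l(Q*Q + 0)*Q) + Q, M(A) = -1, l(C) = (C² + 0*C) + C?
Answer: 4/5067001 ≈ 7.8942e-7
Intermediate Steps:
l(C) = C + C² (l(C) = (C² + 0) + C = C² + C = C + C²)
E(Q) = Q + Q² + Q³*(1 + Q²) (E(Q) = (Q² + ((Q*Q + 0)*(1 + (Q*Q + 0)))*Q) + Q = (Q² + ((Q² + 0)*(1 + (Q² + 0)))*Q) + Q = (Q² + (Q²*(1 + Q²))*Q) + Q = (Q² + Q³*(1 + Q²)) + Q = Q + Q² + Q³*(1 + Q²))
v = -2/2251 (v = -(1 - 1 + (-1)² + (-1)⁴)/2251 = -(1 - 1 + 1 + 1)*(1/2251) = -1*2*(1/2251) = -2*1/2251 = -2/2251 ≈ -0.00088849)
v² = (-2/2251)² = 4/5067001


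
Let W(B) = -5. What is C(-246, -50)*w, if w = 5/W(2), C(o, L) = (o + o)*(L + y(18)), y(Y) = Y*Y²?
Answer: 2844744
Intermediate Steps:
y(Y) = Y³
C(o, L) = 2*o*(5832 + L) (C(o, L) = (o + o)*(L + 18³) = (2*o)*(L + 5832) = (2*o)*(5832 + L) = 2*o*(5832 + L))
w = -1 (w = 5/(-5) = 5*(-⅕) = -1)
C(-246, -50)*w = (2*(-246)*(5832 - 50))*(-1) = (2*(-246)*5782)*(-1) = -2844744*(-1) = 2844744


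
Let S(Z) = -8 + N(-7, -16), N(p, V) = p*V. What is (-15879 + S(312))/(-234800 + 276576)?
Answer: -15775/41776 ≈ -0.37761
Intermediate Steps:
N(p, V) = V*p
S(Z) = 104 (S(Z) = -8 - 16*(-7) = -8 + 112 = 104)
(-15879 + S(312))/(-234800 + 276576) = (-15879 + 104)/(-234800 + 276576) = -15775/41776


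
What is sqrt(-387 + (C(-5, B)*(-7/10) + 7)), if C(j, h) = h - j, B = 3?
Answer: 2*I*sqrt(2410)/5 ≈ 19.637*I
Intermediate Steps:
sqrt(-387 + (C(-5, B)*(-7/10) + 7)) = sqrt(-387 + ((3 - 1*(-5))*(-7/10) + 7)) = sqrt(-387 + ((3 + 5)*(-7*1/10) + 7)) = sqrt(-387 + (8*(-7/10) + 7)) = sqrt(-387 + (-28/5 + 7)) = sqrt(-387 + 7/5) = sqrt(-1928/5) = 2*I*sqrt(2410)/5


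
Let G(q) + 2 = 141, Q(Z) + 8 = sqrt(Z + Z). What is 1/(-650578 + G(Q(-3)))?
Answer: -1/650439 ≈ -1.5374e-6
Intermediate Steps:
Q(Z) = -8 + sqrt(2)*sqrt(Z) (Q(Z) = -8 + sqrt(Z + Z) = -8 + sqrt(2*Z) = -8 + sqrt(2)*sqrt(Z))
G(q) = 139 (G(q) = -2 + 141 = 139)
1/(-650578 + G(Q(-3))) = 1/(-650578 + 139) = 1/(-650439) = -1/650439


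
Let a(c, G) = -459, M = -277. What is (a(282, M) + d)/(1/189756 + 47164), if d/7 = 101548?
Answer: 134798298012/8949651985 ≈ 15.062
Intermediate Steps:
d = 710836 (d = 7*101548 = 710836)
(a(282, M) + d)/(1/189756 + 47164) = (-459 + 710836)/(1/189756 + 47164) = 710377/(1/189756 + 47164) = 710377/(8949651985/189756) = 710377*(189756/8949651985) = 134798298012/8949651985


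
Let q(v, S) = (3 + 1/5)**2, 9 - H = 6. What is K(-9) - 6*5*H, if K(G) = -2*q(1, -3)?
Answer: -2762/25 ≈ -110.48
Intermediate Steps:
H = 3 (H = 9 - 1*6 = 9 - 6 = 3)
q(v, S) = 256/25 (q(v, S) = (3 + 1/5)**2 = (16/5)**2 = 256/25)
K(G) = -512/25 (K(G) = -2*256/25 = -512/25)
K(-9) - 6*5*H = -512/25 - 6*5*3 = -512/25 - 30*3 = -512/25 - 1*90 = -512/25 - 90 = -2762/25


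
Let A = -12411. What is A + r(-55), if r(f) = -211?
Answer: -12622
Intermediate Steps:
A + r(-55) = -12411 - 211 = -12622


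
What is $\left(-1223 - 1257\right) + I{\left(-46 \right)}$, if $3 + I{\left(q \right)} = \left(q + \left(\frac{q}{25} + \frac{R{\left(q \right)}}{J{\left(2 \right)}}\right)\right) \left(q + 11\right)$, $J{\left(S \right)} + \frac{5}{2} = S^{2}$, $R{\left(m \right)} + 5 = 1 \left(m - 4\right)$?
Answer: $\frac{7121}{15} \approx 474.73$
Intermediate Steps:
$R{\left(m \right)} = -9 + m$ ($R{\left(m \right)} = -5 + 1 \left(m - 4\right) = -5 + 1 \left(-4 + m\right) = -5 + \left(-4 + m\right) = -9 + m$)
$J{\left(S \right)} = - \frac{5}{2} + S^{2}$
$I{\left(q \right)} = -3 + \left(-6 + \frac{128 q}{75}\right) \left(11 + q\right)$ ($I{\left(q \right)} = -3 + \left(q + \left(\frac{q}{25} + \frac{-9 + q}{- \frac{5}{2} + 2^{2}}\right)\right) \left(q + 11\right) = -3 + \left(q + \left(q \frac{1}{25} + \frac{-9 + q}{- \frac{5}{2} + 4}\right)\right) \left(11 + q\right) = -3 + \left(q + \left(\frac{q}{25} + \frac{-9 + q}{\frac{3}{2}}\right)\right) \left(11 + q\right) = -3 + \left(q + \left(\frac{q}{25} + \left(-9 + q\right) \frac{2}{3}\right)\right) \left(11 + q\right) = -3 + \left(q + \left(\frac{q}{25} + \left(-6 + \frac{2 q}{3}\right)\right)\right) \left(11 + q\right) = -3 + \left(q + \left(-6 + \frac{53 q}{75}\right)\right) \left(11 + q\right) = -3 + \left(-6 + \frac{128 q}{75}\right) \left(11 + q\right)$)
$\left(-1223 - 1257\right) + I{\left(-46 \right)} = \left(-1223 - 1257\right) + \left(-69 + \frac{128 \left(-46\right)^{2}}{75} + \frac{958}{75} \left(-46\right)\right) = -2480 - - \frac{44321}{15} = -2480 + \frac{44321}{15} = \frac{7121}{15}$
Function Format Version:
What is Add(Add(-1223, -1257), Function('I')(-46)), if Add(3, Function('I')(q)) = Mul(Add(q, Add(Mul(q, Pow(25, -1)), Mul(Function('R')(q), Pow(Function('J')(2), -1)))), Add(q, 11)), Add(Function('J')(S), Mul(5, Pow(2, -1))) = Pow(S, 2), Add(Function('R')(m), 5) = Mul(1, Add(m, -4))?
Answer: Rational(7121, 15) ≈ 474.73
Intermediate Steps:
Function('R')(m) = Add(-9, m) (Function('R')(m) = Add(-5, Mul(1, Add(m, -4))) = Add(-5, Mul(1, Add(-4, m))) = Add(-5, Add(-4, m)) = Add(-9, m))
Function('J')(S) = Add(Rational(-5, 2), Pow(S, 2))
Function('I')(q) = Add(-3, Mul(Add(-6, Mul(Rational(128, 75), q)), Add(11, q))) (Function('I')(q) = Add(-3, Mul(Add(q, Add(Mul(q, Pow(25, -1)), Mul(Add(-9, q), Pow(Add(Rational(-5, 2), Pow(2, 2)), -1)))), Add(q, 11))) = Add(-3, Mul(Add(q, Add(Mul(q, Rational(1, 25)), Mul(Add(-9, q), Pow(Add(Rational(-5, 2), 4), -1)))), Add(11, q))) = Add(-3, Mul(Add(q, Add(Mul(Rational(1, 25), q), Mul(Add(-9, q), Pow(Rational(3, 2), -1)))), Add(11, q))) = Add(-3, Mul(Add(q, Add(Mul(Rational(1, 25), q), Mul(Add(-9, q), Rational(2, 3)))), Add(11, q))) = Add(-3, Mul(Add(q, Add(Mul(Rational(1, 25), q), Add(-6, Mul(Rational(2, 3), q)))), Add(11, q))) = Add(-3, Mul(Add(q, Add(-6, Mul(Rational(53, 75), q))), Add(11, q))) = Add(-3, Mul(Add(-6, Mul(Rational(128, 75), q)), Add(11, q))))
Add(Add(-1223, -1257), Function('I')(-46)) = Add(Add(-1223, -1257), Add(-69, Mul(Rational(128, 75), Pow(-46, 2)), Mul(Rational(958, 75), -46))) = Add(-2480, Add(-69, Mul(Rational(128, 75), 2116), Rational(-44068, 75))) = Add(-2480, Add(-69, Rational(270848, 75), Rational(-44068, 75))) = Add(-2480, Rational(44321, 15)) = Rational(7121, 15)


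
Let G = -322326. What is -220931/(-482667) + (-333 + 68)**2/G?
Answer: 12438838477/51858707814 ≈ 0.23986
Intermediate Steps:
-220931/(-482667) + (-333 + 68)**2/G = -220931/(-482667) + (-333 + 68)**2/(-322326) = -220931*(-1/482667) + (-265)**2*(-1/322326) = 220931/482667 + 70225*(-1/322326) = 220931/482667 - 70225/322326 = 12438838477/51858707814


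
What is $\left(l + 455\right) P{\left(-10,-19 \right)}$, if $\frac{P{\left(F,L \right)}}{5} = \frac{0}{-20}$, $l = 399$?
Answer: $0$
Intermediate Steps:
$P{\left(F,L \right)} = 0$ ($P{\left(F,L \right)} = 5 \frac{0}{-20} = 5 \cdot 0 \left(- \frac{1}{20}\right) = 5 \cdot 0 = 0$)
$\left(l + 455\right) P{\left(-10,-19 \right)} = \left(399 + 455\right) 0 = 854 \cdot 0 = 0$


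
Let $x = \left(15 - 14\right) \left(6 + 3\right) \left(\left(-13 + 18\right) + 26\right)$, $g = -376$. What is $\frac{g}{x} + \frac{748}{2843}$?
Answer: $- \frac{860276}{793197} \approx -1.0846$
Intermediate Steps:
$x = 279$ ($x = 1 \cdot 9 \left(5 + 26\right) = 9 \cdot 31 = 279$)
$\frac{g}{x} + \frac{748}{2843} = - \frac{376}{279} + \frac{748}{2843} = - \frac{860276}{793197}$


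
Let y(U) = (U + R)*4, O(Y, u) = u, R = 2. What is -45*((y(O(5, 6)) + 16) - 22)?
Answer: -1170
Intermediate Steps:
y(U) = 8 + 4*U (y(U) = (U + 2)*4 = (2 + U)*4 = 8 + 4*U)
-45*((y(O(5, 6)) + 16) - 22) = -45*(((8 + 4*6) + 16) - 22) = -45*(((8 + 24) + 16) - 22) = -45*((32 + 16) - 22) = -45*(48 - 22) = -45*26 = -1170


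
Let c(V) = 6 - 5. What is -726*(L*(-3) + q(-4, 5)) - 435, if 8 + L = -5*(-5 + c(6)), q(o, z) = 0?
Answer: 25701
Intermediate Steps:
c(V) = 1
L = 12 (L = -8 - 5*(-5 + 1) = -8 - 5*(-4) = -8 + 20 = 12)
-726*(L*(-3) + q(-4, 5)) - 435 = -726*(12*(-3) + 0) - 435 = -726*(-36 + 0) - 435 = -726*(-36) - 435 = 26136 - 435 = 25701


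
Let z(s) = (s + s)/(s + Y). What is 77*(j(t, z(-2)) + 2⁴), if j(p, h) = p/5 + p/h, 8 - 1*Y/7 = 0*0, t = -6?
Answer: 36883/5 ≈ 7376.6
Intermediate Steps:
Y = 56 (Y = 56 - 0*0 = 56 - 7*0 = 56 + 0 = 56)
z(s) = 2*s/(56 + s) (z(s) = (s + s)/(s + 56) = (2*s)/(56 + s) = 2*s/(56 + s))
j(p, h) = p/5 + p/h (j(p, h) = p*(⅕) + p/h = p/5 + p/h)
77*(j(t, z(-2)) + 2⁴) = 77*(((⅕)*(-6) - 6/(2*(-2)/(56 - 2))) + 2⁴) = 77*((-6/5 - 6/(2*(-2)/54)) + 16) = 77*((-6/5 - 6/(2*(-2)*(1/54))) + 16) = 77*((-6/5 - 6/(-2/27)) + 16) = 77*((-6/5 - 6*(-27/2)) + 16) = 77*((-6/5 + 81) + 16) = 77*(399/5 + 16) = 77*(479/5) = 36883/5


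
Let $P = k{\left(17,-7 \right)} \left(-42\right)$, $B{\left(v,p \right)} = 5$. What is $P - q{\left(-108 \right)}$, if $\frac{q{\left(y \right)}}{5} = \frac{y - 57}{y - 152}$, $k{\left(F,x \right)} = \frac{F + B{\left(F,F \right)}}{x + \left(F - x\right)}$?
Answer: $- \frac{50853}{884} \approx -57.526$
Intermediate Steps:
$k{\left(F,x \right)} = \frac{5 + F}{F}$ ($k{\left(F,x \right)} = \frac{F + 5}{x + \left(F - x\right)} = \frac{5 + F}{F}$)
$q{\left(y \right)} = \frac{5 \left(-57 + y\right)}{-152 + y}$ ($q{\left(y \right)} = 5 \frac{y - 57}{y - 152} = 5 \frac{-57 + y}{-152 + y} = \frac{5 \left(-57 + y\right)}{-152 + y}$)
$P = - \frac{924}{17}$ ($P = \frac{5 + 17}{17} \left(-42\right) = \frac{1}{17} \cdot 22 \left(-42\right) = \frac{22}{17} \left(-42\right) = - \frac{924}{17} \approx -54.353$)
$P - q{\left(-108 \right)} = - \frac{924}{17} - \frac{5 \left(-57 - 108\right)}{-152 - 108} = - \frac{924}{17} - 5 \frac{1}{-260} \left(-165\right) = - \frac{924}{17} - 5 \left(- \frac{1}{260}\right) \left(-165\right) = - \frac{924}{17} - \frac{165}{52} = - \frac{50853}{884}$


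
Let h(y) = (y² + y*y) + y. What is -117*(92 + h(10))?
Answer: -35334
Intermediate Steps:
h(y) = y + 2*y² (h(y) = (y² + y²) + y = 2*y² + y = y + 2*y²)
-117*(92 + h(10)) = -117*(92 + 10*(1 + 2*10)) = -117*(92 + 10*(1 + 20)) = -117*(92 + 10*21) = -117*(92 + 210) = -117*302 = -35334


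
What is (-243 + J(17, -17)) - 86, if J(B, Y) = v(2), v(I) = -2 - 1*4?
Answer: -335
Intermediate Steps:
v(I) = -6 (v(I) = -2 - 4 = -6)
J(B, Y) = -6
(-243 + J(17, -17)) - 86 = (-243 - 6) - 86 = -249 - 86 = -335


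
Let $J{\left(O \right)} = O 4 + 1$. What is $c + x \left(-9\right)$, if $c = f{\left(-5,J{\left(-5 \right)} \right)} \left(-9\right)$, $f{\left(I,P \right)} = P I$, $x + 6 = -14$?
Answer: $-675$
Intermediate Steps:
$x = -20$ ($x = -6 - 14 = -20$)
$J{\left(O \right)} = 1 + 4 O$ ($J{\left(O \right)} = 4 O + 1 = 1 + 4 O$)
$f{\left(I,P \right)} = I P$
$c = -855$ ($c = - 5 \left(1 + 4 \left(-5\right)\right) \left(-9\right) = - 5 \left(1 - 20\right) \left(-9\right) = \left(-5\right) \left(-19\right) \left(-9\right) = 95 \left(-9\right) = -855$)
$c + x \left(-9\right) = -855 - -180 = -855 + 180 = -675$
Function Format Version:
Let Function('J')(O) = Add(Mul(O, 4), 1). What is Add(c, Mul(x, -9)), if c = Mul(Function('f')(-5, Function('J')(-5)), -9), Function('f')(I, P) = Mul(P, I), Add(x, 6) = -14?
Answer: -675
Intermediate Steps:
x = -20 (x = Add(-6, -14) = -20)
Function('J')(O) = Add(1, Mul(4, O)) (Function('J')(O) = Add(Mul(4, O), 1) = Add(1, Mul(4, O)))
Function('f')(I, P) = Mul(I, P)
c = -855 (c = Mul(Mul(-5, Add(1, Mul(4, -5))), -9) = Mul(Mul(-5, Add(1, -20)), -9) = Mul(Mul(-5, -19), -9) = Mul(95, -9) = -855)
Add(c, Mul(x, -9)) = Add(-855, Mul(-20, -9)) = Add(-855, 180) = -675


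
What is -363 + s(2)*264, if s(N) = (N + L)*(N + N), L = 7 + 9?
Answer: 18645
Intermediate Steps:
L = 16
s(N) = 2*N*(16 + N) (s(N) = (N + 16)*(N + N) = (16 + N)*(2*N) = 2*N*(16 + N))
-363 + s(2)*264 = -363 + (2*2*(16 + 2))*264 = -363 + (2*2*18)*264 = -363 + 72*264 = -363 + 19008 = 18645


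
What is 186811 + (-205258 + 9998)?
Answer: -8449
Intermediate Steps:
186811 + (-205258 + 9998) = 186811 - 195260 = -8449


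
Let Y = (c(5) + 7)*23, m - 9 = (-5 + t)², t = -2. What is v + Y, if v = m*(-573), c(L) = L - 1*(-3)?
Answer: -32889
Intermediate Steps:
c(L) = 3 + L (c(L) = L + 3 = 3 + L)
m = 58 (m = 9 + (-5 - 2)² = 9 + (-7)² = 9 + 49 = 58)
Y = 345 (Y = ((3 + 5) + 7)*23 = (8 + 7)*23 = 15*23 = 345)
v = -33234 (v = 58*(-573) = -33234)
v + Y = -33234 + 345 = -32889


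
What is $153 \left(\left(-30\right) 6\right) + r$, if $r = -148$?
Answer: $-27688$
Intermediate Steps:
$153 \left(\left(-30\right) 6\right) + r = 153 \left(\left(-30\right) 6\right) - 148 = 153 \left(-180\right) - 148 = -27540 - 148 = -27688$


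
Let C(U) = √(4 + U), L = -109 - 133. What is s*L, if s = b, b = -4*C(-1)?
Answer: 968*√3 ≈ 1676.6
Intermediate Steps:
L = -242
b = -4*√3 (b = -4*√(4 - 1) = -4*√3 ≈ -6.9282)
s = -4*√3 ≈ -6.9282
s*L = -4*√3*(-242) = 968*√3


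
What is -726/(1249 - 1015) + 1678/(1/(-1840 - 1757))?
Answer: -235394995/39 ≈ -6.0358e+6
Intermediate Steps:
-726/(1249 - 1015) + 1678/(1/(-1840 - 1757)) = -726/234 + 1678/(1/(-3597)) = -726*1/234 + 1678/(-1/3597) = -121/39 + 1678*(-3597) = -121/39 - 6035766 = -235394995/39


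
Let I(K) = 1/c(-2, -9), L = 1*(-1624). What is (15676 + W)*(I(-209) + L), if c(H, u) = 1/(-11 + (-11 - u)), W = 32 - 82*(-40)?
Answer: -31083356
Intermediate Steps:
W = 3312 (W = 32 + 3280 = 3312)
c(H, u) = 1/(-22 - u)
L = -1624
I(K) = -13 (I(K) = 1/(-1/(22 - 9)) = 1/(-1/13) = -13)
(15676 + W)*(I(-209) + L) = (15676 + 3312)*(-13 - 1624) = 18988*(-1637) = -31083356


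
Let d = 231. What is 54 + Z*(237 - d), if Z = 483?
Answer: 2952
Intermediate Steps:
54 + Z*(237 - d) = 54 + 483*(237 - 1*231) = 54 + 483*(237 - 231) = 54 + 483*6 = 54 + 2898 = 2952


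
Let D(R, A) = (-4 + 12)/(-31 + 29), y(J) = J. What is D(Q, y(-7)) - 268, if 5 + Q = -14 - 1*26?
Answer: -272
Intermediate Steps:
Q = -45 (Q = -5 + (-14 - 1*26) = -5 + (-14 - 26) = -5 - 40 = -45)
D(R, A) = -4 (D(R, A) = 8/(-2) = 8*(-½) = -4)
D(Q, y(-7)) - 268 = -4 - 268 = -272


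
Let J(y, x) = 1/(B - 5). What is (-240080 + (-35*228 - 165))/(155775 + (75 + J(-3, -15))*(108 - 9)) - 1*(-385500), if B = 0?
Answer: 314528594375/815901 ≈ 3.8550e+5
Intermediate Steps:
J(y, x) = -⅕ (J(y, x) = 1/(0 - 5) = 1/(-5) = -⅕)
(-240080 + (-35*228 - 165))/(155775 + (75 + J(-3, -15))*(108 - 9)) - 1*(-385500) = (-240080 + (-35*228 - 165))/(155775 + (75 - ⅕)*(108 - 9)) - 1*(-385500) = (-240080 + (-7980 - 165))/(155775 + (374/5)*99) + 385500 = (-240080 - 8145)/(155775 + 37026/5) + 385500 = -248225/815901/5 + 385500 = -248225*5/815901 + 385500 = -1241125/815901 + 385500 = 314528594375/815901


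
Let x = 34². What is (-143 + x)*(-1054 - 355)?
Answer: -1427317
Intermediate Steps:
x = 1156
(-143 + x)*(-1054 - 355) = (-143 + 1156)*(-1054 - 355) = 1013*(-1409) = -1427317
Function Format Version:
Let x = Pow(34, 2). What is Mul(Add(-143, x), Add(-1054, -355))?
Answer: -1427317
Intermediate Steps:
x = 1156
Mul(Add(-143, x), Add(-1054, -355)) = Mul(Add(-143, 1156), Add(-1054, -355)) = Mul(1013, -1409) = -1427317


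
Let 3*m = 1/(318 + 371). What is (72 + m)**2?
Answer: 22148880625/4272489 ≈ 5184.1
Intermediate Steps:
m = 1/2067 (m = 1/(3*(318 + 371)) = (1/3)/689 = (1/3)*(1/689) = 1/2067 ≈ 0.00048379)
(72 + m)**2 = (72 + 1/2067)**2 = (148825/2067)**2 = 22148880625/4272489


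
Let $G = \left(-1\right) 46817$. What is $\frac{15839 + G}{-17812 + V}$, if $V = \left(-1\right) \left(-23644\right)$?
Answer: $- \frac{1721}{324} \approx -5.3117$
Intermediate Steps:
$V = 23644$
$G = -46817$
$\frac{15839 + G}{-17812 + V} = \frac{15839 - 46817}{-17812 + 23644} = - \frac{30978}{5832} = \left(-30978\right) \frac{1}{5832} = - \frac{1721}{324}$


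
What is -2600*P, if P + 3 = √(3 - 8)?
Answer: 7800 - 2600*I*√5 ≈ 7800.0 - 5813.8*I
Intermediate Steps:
P = -3 + I*√5 (P = -3 + √(3 - 8) = -3 + √(-5) = -3 + I*√5 ≈ -3.0 + 2.2361*I)
-2600*P = -2600*(-3 + I*√5) = 7800 - 2600*I*√5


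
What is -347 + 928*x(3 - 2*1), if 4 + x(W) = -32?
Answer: -33755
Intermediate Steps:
x(W) = -36 (x(W) = -4 - 32 = -36)
-347 + 928*x(3 - 2*1) = -347 + 928*(-36) = -347 - 33408 = -33755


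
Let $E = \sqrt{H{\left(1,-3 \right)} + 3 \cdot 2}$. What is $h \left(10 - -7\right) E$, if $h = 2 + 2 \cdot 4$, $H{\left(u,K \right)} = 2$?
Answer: $340 \sqrt{2} \approx 480.83$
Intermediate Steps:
$E = 2 \sqrt{2}$ ($E = \sqrt{2 + 3 \cdot 2} = \sqrt{2 + 6} = \sqrt{8} = 2 \sqrt{2} \approx 2.8284$)
$h = 10$ ($h = 2 + 8 = 10$)
$h \left(10 - -7\right) E = 10 \left(10 - -7\right) 2 \sqrt{2} = 10 \left(10 + 7\right) 2 \sqrt{2} = 10 \cdot 17 \cdot 2 \sqrt{2} = 170 \cdot 2 \sqrt{2} = 340 \sqrt{2}$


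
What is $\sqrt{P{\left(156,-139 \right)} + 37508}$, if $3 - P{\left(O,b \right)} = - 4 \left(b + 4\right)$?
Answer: $\sqrt{36971} \approx 192.28$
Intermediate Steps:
$P{\left(O,b \right)} = 19 + 4 b$ ($P{\left(O,b \right)} = 3 - - 4 \left(b + 4\right) = 3 - - 4 \left(4 + b\right) = 3 - \left(-16 - 4 b\right) = 3 + \left(16 + 4 b\right) = 19 + 4 b$)
$\sqrt{P{\left(156,-139 \right)} + 37508} = \sqrt{\left(19 + 4 \left(-139\right)\right) + 37508} = \sqrt{\left(19 - 556\right) + 37508} = \sqrt{-537 + 37508} = \sqrt{36971}$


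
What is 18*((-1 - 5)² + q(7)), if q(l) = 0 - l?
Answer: 522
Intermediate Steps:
q(l) = -l
18*((-1 - 5)² + q(7)) = 18*((-1 - 5)² - 1*7) = 18*((-6)² - 7) = 18*(36 - 7) = 18*29 = 522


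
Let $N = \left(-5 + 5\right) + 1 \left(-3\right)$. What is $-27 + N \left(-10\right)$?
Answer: $3$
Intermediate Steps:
$N = -3$ ($N = 0 - 3 = -3$)
$-27 + N \left(-10\right) = -27 - -30 = -27 + 30 = 3$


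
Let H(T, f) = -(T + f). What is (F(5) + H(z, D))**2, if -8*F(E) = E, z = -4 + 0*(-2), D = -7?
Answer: 6889/64 ≈ 107.64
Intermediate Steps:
z = -4 (z = -4 + 0 = -4)
F(E) = -E/8
H(T, f) = -T - f
(F(5) + H(z, D))**2 = (-1/8*5 + (-1*(-4) - 1*(-7)))**2 = (-5/8 + (4 + 7))**2 = (-5/8 + 11)**2 = (83/8)**2 = 6889/64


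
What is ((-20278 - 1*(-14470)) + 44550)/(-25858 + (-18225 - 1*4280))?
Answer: -12914/16121 ≈ -0.80107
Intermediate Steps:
((-20278 - 1*(-14470)) + 44550)/(-25858 + (-18225 - 1*4280)) = ((-20278 + 14470) + 44550)/(-25858 + (-18225 - 4280)) = (-5808 + 44550)/(-25858 - 22505) = 38742/(-48363) = 38742*(-1/48363) = -12914/16121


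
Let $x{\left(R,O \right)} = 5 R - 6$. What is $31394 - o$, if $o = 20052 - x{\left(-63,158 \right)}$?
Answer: $11021$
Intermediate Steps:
$x{\left(R,O \right)} = -6 + 5 R$
$o = 20373$ ($o = 20052 - \left(-6 + 5 \left(-63\right)\right) = 20052 - \left(-6 - 315\right) = 20052 - -321 = 20052 + 321 = 20373$)
$31394 - o = 31394 - 20373 = 11021$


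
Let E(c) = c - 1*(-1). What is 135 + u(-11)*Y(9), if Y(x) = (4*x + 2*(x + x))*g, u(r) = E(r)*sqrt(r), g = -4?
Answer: 135 + 2880*I*sqrt(11) ≈ 135.0 + 9551.9*I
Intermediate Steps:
E(c) = 1 + c (E(c) = c + 1 = 1 + c)
u(r) = sqrt(r)*(1 + r) (u(r) = (1 + r)*sqrt(r) = sqrt(r)*(1 + r))
Y(x) = -32*x (Y(x) = (4*x + 2*(x + x))*(-4) = (4*x + 2*(2*x))*(-4) = (4*x + 4*x)*(-4) = (8*x)*(-4) = -32*x)
135 + u(-11)*Y(9) = 135 + (sqrt(-11)*(1 - 11))*(-32*9) = 135 + ((I*sqrt(11))*(-10))*(-288) = 135 - 10*I*sqrt(11)*(-288) = 135 + 2880*I*sqrt(11)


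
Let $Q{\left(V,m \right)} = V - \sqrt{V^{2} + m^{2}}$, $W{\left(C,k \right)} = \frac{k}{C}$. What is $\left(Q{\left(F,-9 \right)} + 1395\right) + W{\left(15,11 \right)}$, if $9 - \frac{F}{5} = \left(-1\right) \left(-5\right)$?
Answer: $\frac{21236}{15} - \sqrt{481} \approx 1393.8$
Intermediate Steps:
$F = 20$ ($F = 45 - 5 \left(\left(-1\right) \left(-5\right)\right) = 45 - 25 = 20$)
$\left(Q{\left(F,-9 \right)} + 1395\right) + W{\left(15,11 \right)} = \left(\left(20 - \sqrt{20^{2} + \left(-9\right)^{2}}\right) + 1395\right) + \frac{11}{15} = \left(\left(20 - \sqrt{400 + 81}\right) + 1395\right) + 11 \cdot \frac{1}{15} = \left(\left(20 - \sqrt{481}\right) + 1395\right) + \frac{11}{15} = \left(1415 - \sqrt{481}\right) + \frac{11}{15} = \frac{21236}{15} - \sqrt{481}$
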